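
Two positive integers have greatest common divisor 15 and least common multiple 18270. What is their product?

274050

For any two positive integers, gcd × lcm = product = 15 × 18270 = 274050.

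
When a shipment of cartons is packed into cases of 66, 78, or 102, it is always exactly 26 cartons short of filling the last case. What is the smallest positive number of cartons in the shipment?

14560

Being 26 short of a full case of size k means N ≡ −26 (mod k), i.e. N + 26 is a multiple of each size.
66 = 2 × 3 × 11
78 = 2 × 3 × 13
102 = 2 × 3 × 17
LCM(66, 78, 102) = 2 × 3 × 11 × 13 × 17 = 14586.
Smallest positive N is 14586 − 26 = 14560.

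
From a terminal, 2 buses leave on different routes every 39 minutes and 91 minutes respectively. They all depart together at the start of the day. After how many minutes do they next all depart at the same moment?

We need the least common multiple of the intervals.
39 = 3 × 13
91 = 7 × 13
LCM(39, 91) = 3 × 7 × 13 = 273.

273 minutes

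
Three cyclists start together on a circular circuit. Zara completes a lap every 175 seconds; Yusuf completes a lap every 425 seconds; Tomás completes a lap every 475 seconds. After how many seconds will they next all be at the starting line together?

The first simultaneous occurrence is after LCM of the individual periods.
175 = 5^2 × 7
425 = 5^2 × 17
475 = 5^2 × 19
LCM(175, 425, 475) = 5^2 × 7 × 17 × 19 = 56525.

56525 seconds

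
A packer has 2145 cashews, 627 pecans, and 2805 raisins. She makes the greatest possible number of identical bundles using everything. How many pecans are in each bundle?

19

Number of bundles = gcd(2145, 627, 2805).
2145 = 3 × 5 × 11 × 13
627 = 3 × 11 × 19
2805 = 3 × 5 × 11 × 17
gcd(2145, 627, 2805) = 3 × 11 = 33.
pecans per bundle = 627 / 33 = 19.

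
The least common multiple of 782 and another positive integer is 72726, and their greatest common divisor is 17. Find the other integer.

gcd × lcm = product of the two integers, so the other integer is (17 × 72726) / 782 = 1581.

1581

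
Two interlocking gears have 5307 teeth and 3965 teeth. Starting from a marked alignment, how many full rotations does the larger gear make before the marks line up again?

65 rotations

All finish a whole number of cycles simultaneously at t = LCM of the periods.
5307 = 3 × 29 × 61
3965 = 5 × 13 × 61
LCM(5307, 3965) = 3 × 5 × 13 × 29 × 61 = 344955.
Rotations for period 5307: 344955 / 5307 = 65.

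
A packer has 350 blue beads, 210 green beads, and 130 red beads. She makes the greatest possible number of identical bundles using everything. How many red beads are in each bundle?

13

Number of bundles = gcd(350, 210, 130).
350 = 2 × 5^2 × 7
210 = 2 × 3 × 5 × 7
130 = 2 × 5 × 13
gcd(350, 210, 130) = 2 × 5 = 10.
red beads per bundle = 130 / 10 = 13.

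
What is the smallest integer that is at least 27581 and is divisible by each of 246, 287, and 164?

30996

The integer must be a common multiple of 246, 287, and 164, so a multiple of their LCM.
246 = 2 × 3 × 41
287 = 7 × 41
164 = 2^2 × 41
LCM(246, 287, 164) = 2^2 × 3 × 7 × 41 = 3444.
Smallest multiple of 3444 that is ≥ 27581: ⌈27581/3444⌉ × 3444 = 9 × 3444 = 30996.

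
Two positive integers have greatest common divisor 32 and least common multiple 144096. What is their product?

For any two positive integers, gcd × lcm = product = 32 × 144096 = 4611072.

4611072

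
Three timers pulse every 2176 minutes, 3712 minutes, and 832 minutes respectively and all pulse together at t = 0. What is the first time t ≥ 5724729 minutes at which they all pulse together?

Joint pulses occur at multiples of LCM(2176, 3712, 832).
2176 = 2^7 × 17
3712 = 2^7 × 29
832 = 2^6 × 13
LCM(2176, 3712, 832) = 2^7 × 13 × 17 × 29 = 820352.
Smallest multiple of 820352 that is ≥ 5724729: ⌈5724729/820352⌉ × 820352 = 7 × 820352 = 5742464.

5742464 minutes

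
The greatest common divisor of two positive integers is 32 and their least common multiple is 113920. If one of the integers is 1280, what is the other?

For two integers, gcd × lcm = product, so the other is (32 × 113920) / 1280 = 3645440 / 1280 = 2848.

2848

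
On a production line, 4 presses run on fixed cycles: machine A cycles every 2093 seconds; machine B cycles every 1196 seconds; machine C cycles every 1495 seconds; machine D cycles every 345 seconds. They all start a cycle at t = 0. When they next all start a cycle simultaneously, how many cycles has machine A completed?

60 cycles

All finish a whole number of cycles simultaneously at t = LCM of the periods.
2093 = 7 × 13 × 23
1196 = 2^2 × 13 × 23
1495 = 5 × 13 × 23
345 = 3 × 5 × 23
LCM(2093, 1196, 1495, 345) = 2^2 × 3 × 5 × 7 × 13 × 23 = 125580.
Cycles for period 2093: 125580 / 2093 = 60.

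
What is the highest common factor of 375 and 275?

25

375 = 3 × 5^3
275 = 5^2 × 11
gcd(375, 275) = 5^2 = 25.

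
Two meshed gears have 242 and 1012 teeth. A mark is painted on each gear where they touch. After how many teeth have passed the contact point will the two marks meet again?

They coincide at every common multiple of the periods; the first is the LCM.
242 = 2 × 11^2
1012 = 2^2 × 11 × 23
LCM(242, 1012) = 2^2 × 11^2 × 23 = 11132.

11132 teeth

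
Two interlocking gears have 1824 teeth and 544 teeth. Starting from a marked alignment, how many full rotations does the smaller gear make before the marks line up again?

All finish a whole number of cycles simultaneously at t = LCM of the periods.
1824 = 2^5 × 3 × 19
544 = 2^5 × 17
LCM(1824, 544) = 2^5 × 3 × 17 × 19 = 31008.
Rotations for period 544: 31008 / 544 = 57.

57 rotations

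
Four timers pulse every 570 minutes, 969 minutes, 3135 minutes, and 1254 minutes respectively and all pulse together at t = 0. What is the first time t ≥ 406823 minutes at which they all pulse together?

426360 minutes

Joint pulses occur at multiples of LCM(570, 969, 3135, 1254).
570 = 2 × 3 × 5 × 19
969 = 3 × 17 × 19
3135 = 3 × 5 × 11 × 19
1254 = 2 × 3 × 11 × 19
LCM(570, 969, 3135, 1254) = 2 × 3 × 5 × 11 × 17 × 19 = 106590.
Smallest multiple of 106590 that is ≥ 406823: ⌈406823/106590⌉ × 106590 = 4 × 106590 = 426360.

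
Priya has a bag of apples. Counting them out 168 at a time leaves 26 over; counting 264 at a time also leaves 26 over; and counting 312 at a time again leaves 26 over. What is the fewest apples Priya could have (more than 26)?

24050

N − 26 must be a common multiple of 168, 264, and 312.
168 = 2^3 × 3 × 7
264 = 2^3 × 3 × 11
312 = 2^3 × 3 × 13
LCM(168, 264, 312) = 2^3 × 3 × 7 × 11 × 13 = 24024.
Smallest N > 26 is LCM + 26 = 24024 + 26 = 24050.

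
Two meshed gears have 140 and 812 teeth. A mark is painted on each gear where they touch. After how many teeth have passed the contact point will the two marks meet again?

4060 teeth

The first simultaneous occurrence is after LCM of the individual periods.
140 = 2^2 × 5 × 7
812 = 2^2 × 7 × 29
LCM(140, 812) = 2^2 × 5 × 7 × 29 = 4060.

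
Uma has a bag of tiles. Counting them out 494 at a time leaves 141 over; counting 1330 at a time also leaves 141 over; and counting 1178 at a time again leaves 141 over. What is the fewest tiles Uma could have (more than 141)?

536131

N − 141 must be a common multiple of 494, 1330, and 1178.
494 = 2 × 13 × 19
1330 = 2 × 5 × 7 × 19
1178 = 2 × 19 × 31
LCM(494, 1330, 1178) = 2 × 5 × 7 × 13 × 19 × 31 = 535990.
Smallest N > 141 is LCM + 141 = 535990 + 141 = 536131.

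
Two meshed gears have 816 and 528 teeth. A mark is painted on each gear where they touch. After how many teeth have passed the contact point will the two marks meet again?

8976 teeth

We need the least common multiple of the intervals.
816 = 2^4 × 3 × 17
528 = 2^4 × 3 × 11
LCM(816, 528) = 2^4 × 3 × 11 × 17 = 8976.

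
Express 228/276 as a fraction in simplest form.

228 = 2^2 × 3 × 19
276 = 2^2 × 3 × 23
gcd(228, 276) = 2^2 × 3 = 12.
Divide numerator and denominator by 12: 228/276 = 19/23.

19/23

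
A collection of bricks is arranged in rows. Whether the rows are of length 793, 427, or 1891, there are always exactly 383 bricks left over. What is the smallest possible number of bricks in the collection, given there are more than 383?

N − 383 must be a common multiple of 793, 427, and 1891.
793 = 13 × 61
427 = 7 × 61
1891 = 31 × 61
LCM(793, 427, 1891) = 7 × 13 × 31 × 61 = 172081.
Smallest N > 383 is LCM + 383 = 172081 + 383 = 172464.

172464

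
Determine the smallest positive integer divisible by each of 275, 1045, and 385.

36575

275 = 5^2 × 11
1045 = 5 × 11 × 19
385 = 5 × 7 × 11
LCM(275, 1045, 385) = 5^2 × 7 × 11 × 19 = 36575.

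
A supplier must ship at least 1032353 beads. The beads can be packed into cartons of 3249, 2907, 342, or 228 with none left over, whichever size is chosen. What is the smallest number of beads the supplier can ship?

The number of beads must be a common multiple of 3249, 2907, 342, and 228, so a multiple of their LCM.
3249 = 3^2 × 19^2
2907 = 3^2 × 17 × 19
342 = 2 × 3^2 × 19
228 = 2^2 × 3 × 19
LCM(3249, 2907, 342, 228) = 2^2 × 3^2 × 17 × 19^2 = 220932.
Smallest multiple of 220932 that is ≥ 1032353: ⌈1032353/220932⌉ × 220932 = 5 × 220932 = 1104660.

1104660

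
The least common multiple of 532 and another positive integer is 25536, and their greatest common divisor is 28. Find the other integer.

1344

gcd × lcm = product of the two integers, so the other integer is (28 × 25536) / 532 = 1344.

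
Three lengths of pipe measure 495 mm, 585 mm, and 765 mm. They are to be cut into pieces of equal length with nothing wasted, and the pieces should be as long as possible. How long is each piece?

45 mm

The greatest length dividing all of 495, 585, and 765 is their gcd.
495 = 3^2 × 5 × 11
585 = 3^2 × 5 × 13
765 = 3^2 × 5 × 17
gcd(495, 585, 765) = 3^2 × 5 = 45.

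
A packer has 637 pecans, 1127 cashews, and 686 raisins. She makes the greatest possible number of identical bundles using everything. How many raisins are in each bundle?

14

Number of bundles = gcd(637, 1127, 686).
637 = 7^2 × 13
1127 = 7^2 × 23
686 = 2 × 7^3
gcd(637, 1127, 686) = 7^2 = 49.
raisins per bundle = 686 / 49 = 14.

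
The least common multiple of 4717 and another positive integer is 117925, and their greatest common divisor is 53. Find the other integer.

1325

gcd × lcm = product of the two integers, so the other integer is (53 × 117925) / 4717 = 1325.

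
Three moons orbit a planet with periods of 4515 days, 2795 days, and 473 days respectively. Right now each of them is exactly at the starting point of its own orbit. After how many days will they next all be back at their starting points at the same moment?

We need the least common multiple of the intervals.
4515 = 3 × 5 × 7 × 43
2795 = 5 × 13 × 43
473 = 11 × 43
LCM(4515, 2795, 473) = 3 × 5 × 7 × 11 × 13 × 43 = 645645.

645645 days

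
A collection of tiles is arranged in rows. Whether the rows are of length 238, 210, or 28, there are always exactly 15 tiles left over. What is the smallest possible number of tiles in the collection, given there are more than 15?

N − 15 must be a common multiple of 238, 210, and 28.
238 = 2 × 7 × 17
210 = 2 × 3 × 5 × 7
28 = 2^2 × 7
LCM(238, 210, 28) = 2^2 × 3 × 5 × 7 × 17 = 7140.
Smallest N > 15 is LCM + 15 = 7140 + 15 = 7155.

7155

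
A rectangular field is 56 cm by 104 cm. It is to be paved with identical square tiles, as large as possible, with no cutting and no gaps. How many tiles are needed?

Tile side = gcd(56, 104).
56 = 2^3 × 7
104 = 2^3 × 13
gcd(56, 104) = 2^3 = 8.
Tiles: (56/8) × (104/8) = 7 × 13 = 91.

91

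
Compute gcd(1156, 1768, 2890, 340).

34

1156 = 2^2 × 17^2
1768 = 2^3 × 13 × 17
2890 = 2 × 5 × 17^2
340 = 2^2 × 5 × 17
gcd(1156, 1768, 2890, 340) = 2 × 17 = 34.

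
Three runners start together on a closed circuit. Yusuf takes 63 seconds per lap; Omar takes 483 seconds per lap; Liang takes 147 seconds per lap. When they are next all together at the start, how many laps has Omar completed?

21 laps

They are all back at their starting positions together after one LCM of the periods.
63 = 3^2 × 7
483 = 3 × 7 × 23
147 = 3 × 7^2
LCM(63, 483, 147) = 3^2 × 7^2 × 23 = 10143.
Laps for period 483: 10143 / 483 = 21.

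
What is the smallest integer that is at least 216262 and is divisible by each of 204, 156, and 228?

251940

The integer must be a common multiple of 204, 156, and 228, so a multiple of their LCM.
204 = 2^2 × 3 × 17
156 = 2^2 × 3 × 13
228 = 2^2 × 3 × 19
LCM(204, 156, 228) = 2^2 × 3 × 13 × 17 × 19 = 50388.
Smallest multiple of 50388 that is ≥ 216262: ⌈216262/50388⌉ × 50388 = 5 × 50388 = 251940.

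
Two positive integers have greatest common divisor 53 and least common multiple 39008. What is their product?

2067424

For any two positive integers, gcd × lcm = product = 53 × 39008 = 2067424.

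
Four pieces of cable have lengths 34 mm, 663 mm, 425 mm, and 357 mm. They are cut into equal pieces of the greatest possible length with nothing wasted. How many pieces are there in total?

Piece length = gcd(34, 663, 425, 357).
34 = 2 × 17
663 = 3 × 13 × 17
425 = 5^2 × 17
357 = 3 × 7 × 17
gcd(34, 663, 425, 357) = 17.
Total pieces = 34/17 + 663/17 + 425/17 + 357/17 = 2 + 39 + 25 + 21 = 87.

87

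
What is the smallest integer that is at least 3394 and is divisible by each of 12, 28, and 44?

3696

The integer must be a common multiple of 12, 28, and 44, so a multiple of their LCM.
12 = 2^2 × 3
28 = 2^2 × 7
44 = 2^2 × 11
LCM(12, 28, 44) = 2^2 × 3 × 7 × 11 = 924.
Smallest multiple of 924 that is ≥ 3394: ⌈3394/924⌉ × 924 = 4 × 924 = 3696.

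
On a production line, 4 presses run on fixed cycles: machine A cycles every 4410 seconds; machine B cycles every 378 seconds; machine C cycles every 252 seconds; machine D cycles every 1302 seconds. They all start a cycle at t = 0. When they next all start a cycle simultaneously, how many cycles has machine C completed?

3255 cycles

The first common completion time is the LCM of the periods.
4410 = 2 × 3^2 × 5 × 7^2
378 = 2 × 3^3 × 7
252 = 2^2 × 3^2 × 7
1302 = 2 × 3 × 7 × 31
LCM(4410, 378, 252, 1302) = 2^2 × 3^3 × 5 × 7^2 × 31 = 820260.
Cycles for period 252: 820260 / 252 = 3255.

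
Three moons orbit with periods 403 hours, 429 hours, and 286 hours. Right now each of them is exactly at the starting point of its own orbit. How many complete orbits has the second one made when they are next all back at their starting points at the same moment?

62 orbits

All finish a whole number of cycles simultaneously at t = LCM of the periods.
403 = 13 × 31
429 = 3 × 11 × 13
286 = 2 × 11 × 13
LCM(403, 429, 286) = 2 × 3 × 11 × 13 × 31 = 26598.
Orbits for period 429: 26598 / 429 = 62.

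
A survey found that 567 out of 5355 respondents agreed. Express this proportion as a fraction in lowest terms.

9/85

567 = 3^4 × 7
5355 = 3^2 × 5 × 7 × 17
gcd(567, 5355) = 3^2 × 7 = 63.
Divide numerator and denominator by 63: 567/5355 = 9/85.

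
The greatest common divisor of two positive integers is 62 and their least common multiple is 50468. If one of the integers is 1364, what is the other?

For two integers, gcd × lcm = product, so the other is (62 × 50468) / 1364 = 3129016 / 1364 = 2294.

2294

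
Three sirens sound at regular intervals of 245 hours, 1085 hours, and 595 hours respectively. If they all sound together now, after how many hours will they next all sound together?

The first simultaneous occurrence is after LCM of the individual periods.
245 = 5 × 7^2
1085 = 5 × 7 × 31
595 = 5 × 7 × 17
LCM(245, 1085, 595) = 5 × 7^2 × 17 × 31 = 129115.

129115 hours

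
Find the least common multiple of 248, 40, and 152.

248 = 2^3 × 31
40 = 2^3 × 5
152 = 2^3 × 19
LCM(248, 40, 152) = 2^3 × 5 × 19 × 31 = 23560.

23560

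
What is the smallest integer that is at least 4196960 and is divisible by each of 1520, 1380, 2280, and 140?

4404960

The integer must be a common multiple of 1520, 1380, 2280, and 140, so a multiple of their LCM.
1520 = 2^4 × 5 × 19
1380 = 2^2 × 3 × 5 × 23
2280 = 2^3 × 3 × 5 × 19
140 = 2^2 × 5 × 7
LCM(1520, 1380, 2280, 140) = 2^4 × 3 × 5 × 7 × 19 × 23 = 734160.
Smallest multiple of 734160 that is ≥ 4196960: ⌈4196960/734160⌉ × 734160 = 6 × 734160 = 4404960.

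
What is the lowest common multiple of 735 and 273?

735 = 3 × 5 × 7^2
273 = 3 × 7 × 13
LCM(735, 273) = 3 × 5 × 7^2 × 13 = 9555.

9555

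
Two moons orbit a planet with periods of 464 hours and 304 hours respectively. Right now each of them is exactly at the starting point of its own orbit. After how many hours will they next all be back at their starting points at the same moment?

They coincide at every common multiple of the periods; the first is the LCM.
464 = 2^4 × 29
304 = 2^4 × 19
LCM(464, 304) = 2^4 × 19 × 29 = 8816.

8816 hours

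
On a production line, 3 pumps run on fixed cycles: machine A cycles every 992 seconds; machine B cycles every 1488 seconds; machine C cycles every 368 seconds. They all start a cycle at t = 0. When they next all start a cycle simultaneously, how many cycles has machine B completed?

46 cycles

They are all back at their starting positions together after one LCM of the periods.
992 = 2^5 × 31
1488 = 2^4 × 3 × 31
368 = 2^4 × 23
LCM(992, 1488, 368) = 2^5 × 3 × 23 × 31 = 68448.
Cycles for period 1488: 68448 / 1488 = 46.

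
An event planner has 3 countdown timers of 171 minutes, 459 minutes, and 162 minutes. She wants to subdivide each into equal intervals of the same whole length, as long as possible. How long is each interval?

9 minutes

The interval must divide each timer length; the longest such is the gcd.
171 = 3^2 × 19
459 = 3^3 × 17
162 = 2 × 3^4
gcd(171, 459, 162) = 3^2 = 9.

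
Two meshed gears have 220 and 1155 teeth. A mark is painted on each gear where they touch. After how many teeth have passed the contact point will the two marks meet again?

4620 teeth

They coincide at every common multiple of the periods; the first is the LCM.
220 = 2^2 × 5 × 11
1155 = 3 × 5 × 7 × 11
LCM(220, 1155) = 2^2 × 3 × 5 × 7 × 11 = 4620.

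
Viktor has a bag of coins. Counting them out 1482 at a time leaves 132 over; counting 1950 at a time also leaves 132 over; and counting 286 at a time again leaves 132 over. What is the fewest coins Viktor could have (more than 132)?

N − 132 must be a common multiple of 1482, 1950, and 286.
1482 = 2 × 3 × 13 × 19
1950 = 2 × 3 × 5^2 × 13
286 = 2 × 11 × 13
LCM(1482, 1950, 286) = 2 × 3 × 5^2 × 11 × 13 × 19 = 407550.
Smallest N > 132 is LCM + 132 = 407550 + 132 = 407682.

407682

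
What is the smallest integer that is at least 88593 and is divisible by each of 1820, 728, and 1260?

98280

The integer must be a common multiple of 1820, 728, and 1260, so a multiple of their LCM.
1820 = 2^2 × 5 × 7 × 13
728 = 2^3 × 7 × 13
1260 = 2^2 × 3^2 × 5 × 7
LCM(1820, 728, 1260) = 2^3 × 3^2 × 5 × 7 × 13 = 32760.
Smallest multiple of 32760 that is ≥ 88593: ⌈88593/32760⌉ × 32760 = 3 × 32760 = 98280.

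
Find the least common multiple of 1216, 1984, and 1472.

1216 = 2^6 × 19
1984 = 2^6 × 31
1472 = 2^6 × 23
LCM(1216, 1984, 1472) = 2^6 × 19 × 23 × 31 = 867008.

867008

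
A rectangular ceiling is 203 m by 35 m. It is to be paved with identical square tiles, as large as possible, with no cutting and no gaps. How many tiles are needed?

145

Tile side = gcd(203, 35).
203 = 7 × 29
35 = 5 × 7
gcd(203, 35) = 7.
Tiles: (203/7) × (35/7) = 29 × 5 = 145.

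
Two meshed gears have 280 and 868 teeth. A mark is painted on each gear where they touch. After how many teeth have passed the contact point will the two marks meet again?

8680 teeth

They coincide at every common multiple of the periods; the first is the LCM.
280 = 2^3 × 5 × 7
868 = 2^2 × 7 × 31
LCM(280, 868) = 2^3 × 5 × 7 × 31 = 8680.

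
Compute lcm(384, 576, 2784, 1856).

384 = 2^7 × 3
576 = 2^6 × 3^2
2784 = 2^5 × 3 × 29
1856 = 2^6 × 29
LCM(384, 576, 2784, 1856) = 2^7 × 3^2 × 29 = 33408.

33408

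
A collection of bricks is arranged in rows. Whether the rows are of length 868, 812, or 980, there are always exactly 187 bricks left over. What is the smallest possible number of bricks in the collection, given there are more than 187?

N − 187 must be a common multiple of 868, 812, and 980.
868 = 2^2 × 7 × 31
812 = 2^2 × 7 × 29
980 = 2^2 × 5 × 7^2
LCM(868, 812, 980) = 2^2 × 5 × 7^2 × 29 × 31 = 881020.
Smallest N > 187 is LCM + 187 = 881020 + 187 = 881207.

881207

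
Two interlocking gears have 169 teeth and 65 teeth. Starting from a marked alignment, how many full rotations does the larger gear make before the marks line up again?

They are all back at their starting positions together after one LCM of the periods.
169 = 13^2
65 = 5 × 13
LCM(169, 65) = 5 × 13^2 = 845.
Rotations for period 169: 845 / 169 = 5.

5 rotations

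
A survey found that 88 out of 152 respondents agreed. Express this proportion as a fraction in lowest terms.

88 = 2^3 × 11
152 = 2^3 × 19
gcd(88, 152) = 2^3 = 8.
Divide numerator and denominator by 8: 88/152 = 11/19.

11/19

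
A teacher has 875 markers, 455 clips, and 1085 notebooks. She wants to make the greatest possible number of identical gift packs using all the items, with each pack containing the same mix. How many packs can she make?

35 packs

The pack count must divide each quantity, so the greatest is gcd(875, 455, 1085).
875 = 5^3 × 7
455 = 5 × 7 × 13
1085 = 5 × 7 × 31
gcd(875, 455, 1085) = 5 × 7 = 35.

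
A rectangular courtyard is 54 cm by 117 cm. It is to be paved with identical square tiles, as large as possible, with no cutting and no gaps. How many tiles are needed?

Tile side = gcd(54, 117).
54 = 2 × 3^3
117 = 3^2 × 13
gcd(54, 117) = 3^2 = 9.
Tiles: (54/9) × (117/9) = 6 × 13 = 78.

78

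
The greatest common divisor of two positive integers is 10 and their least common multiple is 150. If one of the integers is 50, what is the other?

For two integers, gcd × lcm = product, so the other is (10 × 150) / 50 = 1500 / 50 = 30.

30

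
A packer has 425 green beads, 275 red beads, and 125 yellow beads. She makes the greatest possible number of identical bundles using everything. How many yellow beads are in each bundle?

Number of bundles = gcd(425, 275, 125).
425 = 5^2 × 17
275 = 5^2 × 11
125 = 5^3
gcd(425, 275, 125) = 5^2 = 25.
yellow beads per bundle = 125 / 25 = 5.

5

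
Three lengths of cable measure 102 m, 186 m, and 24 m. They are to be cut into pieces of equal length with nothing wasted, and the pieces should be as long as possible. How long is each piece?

6 m

The greatest length dividing all of 102, 186, and 24 is their gcd.
102 = 2 × 3 × 17
186 = 2 × 3 × 31
24 = 2^3 × 3
gcd(102, 186, 24) = 2 × 3 = 6.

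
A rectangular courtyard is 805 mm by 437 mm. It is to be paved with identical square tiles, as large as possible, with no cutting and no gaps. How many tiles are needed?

Tile side = gcd(805, 437).
805 = 5 × 7 × 23
437 = 19 × 23
gcd(805, 437) = 23.
Tiles: (805/23) × (437/23) = 35 × 19 = 665.

665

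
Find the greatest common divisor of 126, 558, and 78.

6

126 = 2 × 3^2 × 7
558 = 2 × 3^2 × 31
78 = 2 × 3 × 13
gcd(126, 558, 78) = 2 × 3 = 6.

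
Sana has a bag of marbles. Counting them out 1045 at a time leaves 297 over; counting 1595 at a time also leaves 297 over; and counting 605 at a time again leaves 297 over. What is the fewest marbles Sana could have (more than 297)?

N − 297 must be a common multiple of 1045, 1595, and 605.
1045 = 5 × 11 × 19
1595 = 5 × 11 × 29
605 = 5 × 11^2
LCM(1045, 1595, 605) = 5 × 11^2 × 19 × 29 = 333355.
Smallest N > 297 is LCM + 297 = 333355 + 297 = 333652.

333652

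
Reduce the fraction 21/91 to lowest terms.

21 = 3 × 7
91 = 7 × 13
gcd(21, 91) = 7.
Divide numerator and denominator by 7: 21/91 = 3/13.

3/13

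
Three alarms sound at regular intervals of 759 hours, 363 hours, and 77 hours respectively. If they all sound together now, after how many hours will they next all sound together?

They coincide at every common multiple of the periods; the first is the LCM.
759 = 3 × 11 × 23
363 = 3 × 11^2
77 = 7 × 11
LCM(759, 363, 77) = 3 × 7 × 11^2 × 23 = 58443.

58443 hours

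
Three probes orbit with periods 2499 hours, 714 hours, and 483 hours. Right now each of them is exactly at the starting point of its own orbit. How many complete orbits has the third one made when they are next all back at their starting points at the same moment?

All finish a whole number of cycles simultaneously at t = LCM of the periods.
2499 = 3 × 7^2 × 17
714 = 2 × 3 × 7 × 17
483 = 3 × 7 × 23
LCM(2499, 714, 483) = 2 × 3 × 7^2 × 17 × 23 = 114954.
Orbits for period 483: 114954 / 483 = 238.

238 orbits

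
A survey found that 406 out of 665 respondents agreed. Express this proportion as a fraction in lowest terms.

406 = 2 × 7 × 29
665 = 5 × 7 × 19
gcd(406, 665) = 7.
Divide numerator and denominator by 7: 406/665 = 58/95.

58/95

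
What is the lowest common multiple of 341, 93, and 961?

341 = 11 × 31
93 = 3 × 31
961 = 31^2
LCM(341, 93, 961) = 3 × 11 × 31^2 = 31713.

31713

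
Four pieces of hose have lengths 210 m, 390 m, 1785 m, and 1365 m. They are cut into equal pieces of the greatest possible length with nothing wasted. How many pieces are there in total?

Piece length = gcd(210, 390, 1785, 1365).
210 = 2 × 3 × 5 × 7
390 = 2 × 3 × 5 × 13
1785 = 3 × 5 × 7 × 17
1365 = 3 × 5 × 7 × 13
gcd(210, 390, 1785, 1365) = 3 × 5 = 15.
Total pieces = 210/15 + 390/15 + 1785/15 + 1365/15 = 14 + 26 + 119 + 91 = 250.

250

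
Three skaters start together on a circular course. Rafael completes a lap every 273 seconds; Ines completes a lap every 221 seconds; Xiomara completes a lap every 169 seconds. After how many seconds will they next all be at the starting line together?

60333 seconds

The first simultaneous occurrence is after LCM of the individual periods.
273 = 3 × 7 × 13
221 = 13 × 17
169 = 13^2
LCM(273, 221, 169) = 3 × 7 × 13^2 × 17 = 60333.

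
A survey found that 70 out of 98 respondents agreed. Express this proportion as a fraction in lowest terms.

70 = 2 × 5 × 7
98 = 2 × 7^2
gcd(70, 98) = 2 × 7 = 14.
Divide numerator and denominator by 14: 70/98 = 5/7.

5/7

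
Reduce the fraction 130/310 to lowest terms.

130 = 2 × 5 × 13
310 = 2 × 5 × 31
gcd(130, 310) = 2 × 5 = 10.
Divide numerator and denominator by 10: 130/310 = 13/31.

13/31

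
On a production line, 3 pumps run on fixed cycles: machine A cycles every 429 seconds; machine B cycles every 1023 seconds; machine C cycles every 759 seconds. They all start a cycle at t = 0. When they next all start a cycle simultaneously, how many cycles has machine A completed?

713 cycles

The first common completion time is the LCM of the periods.
429 = 3 × 11 × 13
1023 = 3 × 11 × 31
759 = 3 × 11 × 23
LCM(429, 1023, 759) = 3 × 11 × 13 × 23 × 31 = 305877.
Cycles for period 429: 305877 / 429 = 713.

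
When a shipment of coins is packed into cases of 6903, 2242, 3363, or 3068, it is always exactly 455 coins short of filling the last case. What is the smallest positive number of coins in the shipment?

524173

Being 455 short of a full case of size k means N ≡ −455 (mod k), i.e. N + 455 is a multiple of each size.
6903 = 3^2 × 13 × 59
2242 = 2 × 19 × 59
3363 = 3 × 19 × 59
3068 = 2^2 × 13 × 59
LCM(6903, 2242, 3363, 3068) = 2^2 × 3^2 × 13 × 19 × 59 = 524628.
Smallest positive N is 524628 − 455 = 524173.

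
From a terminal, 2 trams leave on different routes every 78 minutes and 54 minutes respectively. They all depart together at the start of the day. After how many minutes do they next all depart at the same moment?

The first simultaneous occurrence is after LCM of the individual periods.
78 = 2 × 3 × 13
54 = 2 × 3^3
LCM(78, 54) = 2 × 3^3 × 13 = 702.

702 minutes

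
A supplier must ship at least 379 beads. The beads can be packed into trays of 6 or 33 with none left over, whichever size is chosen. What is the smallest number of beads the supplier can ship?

The number of beads must be a common multiple of 6 and 33, so a multiple of their LCM.
6 = 2 × 3
33 = 3 × 11
LCM(6, 33) = 2 × 3 × 11 = 66.
Smallest multiple of 66 that is ≥ 379: ⌈379/66⌉ × 66 = 6 × 66 = 396.

396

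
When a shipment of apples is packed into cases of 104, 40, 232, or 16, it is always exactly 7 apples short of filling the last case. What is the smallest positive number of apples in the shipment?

30153

Being 7 short of a full case of size k means N ≡ −7 (mod k), i.e. N + 7 is a multiple of each size.
104 = 2^3 × 13
40 = 2^3 × 5
232 = 2^3 × 29
16 = 2^4
LCM(104, 40, 232, 16) = 2^4 × 5 × 13 × 29 = 30160.
Smallest positive N is 30160 − 7 = 30153.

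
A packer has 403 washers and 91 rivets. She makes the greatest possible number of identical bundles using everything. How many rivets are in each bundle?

7

Number of bundles = gcd(403, 91).
403 = 13 × 31
91 = 7 × 13
gcd(403, 91) = 13.
rivets per bundle = 91 / 13 = 7.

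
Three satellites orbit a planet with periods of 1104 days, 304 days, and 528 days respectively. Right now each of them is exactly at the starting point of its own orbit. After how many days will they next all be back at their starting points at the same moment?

The first simultaneous occurrence is after LCM of the individual periods.
1104 = 2^4 × 3 × 23
304 = 2^4 × 19
528 = 2^4 × 3 × 11
LCM(1104, 304, 528) = 2^4 × 3 × 11 × 19 × 23 = 230736.

230736 days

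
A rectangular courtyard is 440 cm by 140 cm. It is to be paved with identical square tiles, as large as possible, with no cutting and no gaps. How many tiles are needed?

Tile side = gcd(440, 140).
440 = 2^3 × 5 × 11
140 = 2^2 × 5 × 7
gcd(440, 140) = 2^2 × 5 = 20.
Tiles: (440/20) × (140/20) = 22 × 7 = 154.

154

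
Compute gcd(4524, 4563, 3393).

4524 = 2^2 × 3 × 13 × 29
4563 = 3^3 × 13^2
3393 = 3^2 × 13 × 29
gcd(4524, 4563, 3393) = 3 × 13 = 39.

39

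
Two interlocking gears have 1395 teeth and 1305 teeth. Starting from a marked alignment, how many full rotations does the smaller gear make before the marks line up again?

The first common completion time is the LCM of the periods.
1395 = 3^2 × 5 × 31
1305 = 3^2 × 5 × 29
LCM(1395, 1305) = 3^2 × 5 × 29 × 31 = 40455.
Rotations for period 1305: 40455 / 1305 = 31.

31 rotations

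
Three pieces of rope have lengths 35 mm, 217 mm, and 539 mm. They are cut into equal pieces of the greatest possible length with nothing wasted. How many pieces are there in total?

113

Piece length = gcd(35, 217, 539).
35 = 5 × 7
217 = 7 × 31
539 = 7^2 × 11
gcd(35, 217, 539) = 7.
Total pieces = 35/7 + 217/7 + 539/7 = 5 + 31 + 77 = 113.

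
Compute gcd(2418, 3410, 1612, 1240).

62

2418 = 2 × 3 × 13 × 31
3410 = 2 × 5 × 11 × 31
1612 = 2^2 × 13 × 31
1240 = 2^3 × 5 × 31
gcd(2418, 3410, 1612, 1240) = 2 × 31 = 62.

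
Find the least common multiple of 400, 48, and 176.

400 = 2^4 × 5^2
48 = 2^4 × 3
176 = 2^4 × 11
LCM(400, 48, 176) = 2^4 × 3 × 5^2 × 11 = 13200.

13200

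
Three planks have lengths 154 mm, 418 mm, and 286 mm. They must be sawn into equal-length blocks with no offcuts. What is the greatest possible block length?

22 mm

This is the greatest common divisor of 154, 418, and 286.
154 = 2 × 7 × 11
418 = 2 × 11 × 19
286 = 2 × 11 × 13
gcd(154, 418, 286) = 2 × 11 = 22.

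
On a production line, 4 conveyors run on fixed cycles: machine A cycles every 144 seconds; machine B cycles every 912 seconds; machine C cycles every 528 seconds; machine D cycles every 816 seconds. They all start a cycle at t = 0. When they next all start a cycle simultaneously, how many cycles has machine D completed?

The first common completion time is the LCM of the periods.
144 = 2^4 × 3^2
912 = 2^4 × 3 × 19
528 = 2^4 × 3 × 11
816 = 2^4 × 3 × 17
LCM(144, 912, 528, 816) = 2^4 × 3^2 × 11 × 17 × 19 = 511632.
Cycles for period 816: 511632 / 816 = 627.

627 cycles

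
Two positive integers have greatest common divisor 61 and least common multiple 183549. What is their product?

11196489

For any two positive integers, gcd × lcm = product = 61 × 183549 = 11196489.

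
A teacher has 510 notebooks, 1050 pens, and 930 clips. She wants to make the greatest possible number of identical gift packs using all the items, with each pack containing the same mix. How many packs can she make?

The pack count must divide each quantity, so the greatest is gcd(510, 1050, 930).
510 = 2 × 3 × 5 × 17
1050 = 2 × 3 × 5^2 × 7
930 = 2 × 3 × 5 × 31
gcd(510, 1050, 930) = 2 × 3 × 5 = 30.

30 packs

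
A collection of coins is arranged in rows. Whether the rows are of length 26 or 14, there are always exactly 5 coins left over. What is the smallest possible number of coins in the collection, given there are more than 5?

187

N − 5 must be a common multiple of 26 and 14.
26 = 2 × 13
14 = 2 × 7
LCM(26, 14) = 2 × 7 × 13 = 182.
Smallest N > 5 is LCM + 5 = 182 + 5 = 187.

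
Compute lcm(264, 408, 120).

22440

264 = 2^3 × 3 × 11
408 = 2^3 × 3 × 17
120 = 2^3 × 3 × 5
LCM(264, 408, 120) = 2^3 × 3 × 5 × 11 × 17 = 22440.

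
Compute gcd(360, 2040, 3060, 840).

60

360 = 2^3 × 3^2 × 5
2040 = 2^3 × 3 × 5 × 17
3060 = 2^2 × 3^2 × 5 × 17
840 = 2^3 × 3 × 5 × 7
gcd(360, 2040, 3060, 840) = 2^2 × 3 × 5 = 60.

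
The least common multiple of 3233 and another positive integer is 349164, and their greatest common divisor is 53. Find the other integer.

gcd × lcm = product of the two integers, so the other integer is (53 × 349164) / 3233 = 5724.

5724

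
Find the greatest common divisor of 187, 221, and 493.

17

187 = 11 × 17
221 = 13 × 17
493 = 17 × 29
gcd(187, 221, 493) = 17.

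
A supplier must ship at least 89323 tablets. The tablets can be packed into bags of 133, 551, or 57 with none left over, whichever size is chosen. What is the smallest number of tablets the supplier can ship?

92568

The number of tablets must be a common multiple of 133, 551, and 57, so a multiple of their LCM.
133 = 7 × 19
551 = 19 × 29
57 = 3 × 19
LCM(133, 551, 57) = 3 × 7 × 19 × 29 = 11571.
Smallest multiple of 11571 that is ≥ 89323: ⌈89323/11571⌉ × 11571 = 8 × 11571 = 92568.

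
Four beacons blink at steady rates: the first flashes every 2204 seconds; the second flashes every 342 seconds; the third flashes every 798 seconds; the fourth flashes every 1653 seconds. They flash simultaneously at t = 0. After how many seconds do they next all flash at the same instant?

138852 seconds

They coincide at every common multiple of the periods; the first is the LCM.
2204 = 2^2 × 19 × 29
342 = 2 × 3^2 × 19
798 = 2 × 3 × 7 × 19
1653 = 3 × 19 × 29
LCM(2204, 342, 798, 1653) = 2^2 × 3^2 × 7 × 19 × 29 = 138852.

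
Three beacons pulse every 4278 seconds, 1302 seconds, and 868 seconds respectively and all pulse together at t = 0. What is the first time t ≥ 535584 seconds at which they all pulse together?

539028 seconds

Joint pulses occur at multiples of LCM(4278, 1302, 868).
4278 = 2 × 3 × 23 × 31
1302 = 2 × 3 × 7 × 31
868 = 2^2 × 7 × 31
LCM(4278, 1302, 868) = 2^2 × 3 × 7 × 23 × 31 = 59892.
Smallest multiple of 59892 that is ≥ 535584: ⌈535584/59892⌉ × 59892 = 9 × 59892 = 539028.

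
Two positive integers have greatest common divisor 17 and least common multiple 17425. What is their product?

For any two positive integers, gcd × lcm = product = 17 × 17425 = 296225.

296225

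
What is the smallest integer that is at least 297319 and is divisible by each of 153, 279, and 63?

The integer must be a common multiple of 153, 279, and 63, so a multiple of their LCM.
153 = 3^2 × 17
279 = 3^2 × 31
63 = 3^2 × 7
LCM(153, 279, 63) = 3^2 × 7 × 17 × 31 = 33201.
Smallest multiple of 33201 that is ≥ 297319: ⌈297319/33201⌉ × 33201 = 9 × 33201 = 298809.

298809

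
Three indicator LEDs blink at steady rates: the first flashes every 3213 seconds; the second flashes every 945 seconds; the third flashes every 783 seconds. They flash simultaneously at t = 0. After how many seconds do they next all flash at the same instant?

We need the least common multiple of the intervals.
3213 = 3^3 × 7 × 17
945 = 3^3 × 5 × 7
783 = 3^3 × 29
LCM(3213, 945, 783) = 3^3 × 5 × 7 × 17 × 29 = 465885.

465885 seconds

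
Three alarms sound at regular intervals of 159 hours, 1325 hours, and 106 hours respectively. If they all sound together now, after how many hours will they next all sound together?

We need the least common multiple of the intervals.
159 = 3 × 53
1325 = 5^2 × 53
106 = 2 × 53
LCM(159, 1325, 106) = 2 × 3 × 5^2 × 53 = 7950.

7950 hours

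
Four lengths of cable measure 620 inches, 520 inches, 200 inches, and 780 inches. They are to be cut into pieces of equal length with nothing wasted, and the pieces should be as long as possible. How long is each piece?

The greatest length dividing all of 620, 520, 200, and 780 is their gcd.
620 = 2^2 × 5 × 31
520 = 2^3 × 5 × 13
200 = 2^3 × 5^2
780 = 2^2 × 3 × 5 × 13
gcd(620, 520, 200, 780) = 2^2 × 5 = 20.

20 inches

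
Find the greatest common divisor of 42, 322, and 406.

42 = 2 × 3 × 7
322 = 2 × 7 × 23
406 = 2 × 7 × 29
gcd(42, 322, 406) = 2 × 7 = 14.

14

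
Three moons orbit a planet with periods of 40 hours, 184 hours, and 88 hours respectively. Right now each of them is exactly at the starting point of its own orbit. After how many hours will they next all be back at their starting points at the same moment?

The first simultaneous occurrence is after LCM of the individual periods.
40 = 2^3 × 5
184 = 2^3 × 23
88 = 2^3 × 11
LCM(40, 184, 88) = 2^3 × 5 × 11 × 23 = 10120.

10120 hours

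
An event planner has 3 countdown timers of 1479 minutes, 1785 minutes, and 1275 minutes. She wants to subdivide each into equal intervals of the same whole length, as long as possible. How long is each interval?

The interval must divide each timer length; the longest such is the gcd.
1479 = 3 × 17 × 29
1785 = 3 × 5 × 7 × 17
1275 = 3 × 5^2 × 17
gcd(1479, 1785, 1275) = 3 × 17 = 51.

51 minutes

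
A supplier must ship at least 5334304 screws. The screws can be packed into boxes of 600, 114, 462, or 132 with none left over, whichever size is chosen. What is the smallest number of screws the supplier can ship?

The number of screws must be a common multiple of 600, 114, 462, and 132, so a multiple of their LCM.
600 = 2^3 × 3 × 5^2
114 = 2 × 3 × 19
462 = 2 × 3 × 7 × 11
132 = 2^2 × 3 × 11
LCM(600, 114, 462, 132) = 2^3 × 3 × 5^2 × 7 × 11 × 19 = 877800.
Smallest multiple of 877800 that is ≥ 5334304: ⌈5334304/877800⌉ × 877800 = 7 × 877800 = 6144600.

6144600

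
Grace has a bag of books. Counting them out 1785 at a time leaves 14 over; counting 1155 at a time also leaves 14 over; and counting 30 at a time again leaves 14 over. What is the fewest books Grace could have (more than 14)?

N − 14 must be a common multiple of 1785, 1155, and 30.
1785 = 3 × 5 × 7 × 17
1155 = 3 × 5 × 7 × 11
30 = 2 × 3 × 5
LCM(1785, 1155, 30) = 2 × 3 × 5 × 7 × 11 × 17 = 39270.
Smallest N > 14 is LCM + 14 = 39270 + 14 = 39284.

39284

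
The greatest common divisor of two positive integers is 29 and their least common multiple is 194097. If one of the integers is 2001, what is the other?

For two integers, gcd × lcm = product, so the other is (29 × 194097) / 2001 = 5628813 / 2001 = 2813.

2813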